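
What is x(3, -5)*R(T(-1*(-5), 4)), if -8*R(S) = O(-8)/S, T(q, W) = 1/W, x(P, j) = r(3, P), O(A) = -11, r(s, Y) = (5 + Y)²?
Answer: 352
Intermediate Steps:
x(P, j) = (5 + P)²
R(S) = 11/(8*S) (R(S) = -(-11)/(8*S) = 11/(8*S))
x(3, -5)*R(T(-1*(-5), 4)) = (5 + 3)²*(11/(8*(1/4))) = 8²*(11/(8*(¼))) = 64*((11/8)*4) = 64*(11/2) = 352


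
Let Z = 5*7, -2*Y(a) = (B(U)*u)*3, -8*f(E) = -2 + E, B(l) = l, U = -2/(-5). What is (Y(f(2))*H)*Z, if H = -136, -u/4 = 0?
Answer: 0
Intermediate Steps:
U = 2/5 (U = -2*(-1/5) = 2/5 ≈ 0.40000)
u = 0 (u = -4*0 = 0)
f(E) = 1/4 - E/8 (f(E) = -(-2 + E)/8 = 1/4 - E/8)
Y(a) = 0 (Y(a) = -(2/5)*0*3/2 = -0*3 = -1/2*0 = 0)
Z = 35
(Y(f(2))*H)*Z = (0*(-136))*35 = 0*35 = 0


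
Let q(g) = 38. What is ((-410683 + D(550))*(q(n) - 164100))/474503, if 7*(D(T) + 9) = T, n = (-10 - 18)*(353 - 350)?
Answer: 471562422228/3321521 ≈ 1.4197e+5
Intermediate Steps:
n = -84 (n = -28*3 = -84)
D(T) = -9 + T/7
((-410683 + D(550))*(q(n) - 164100))/474503 = ((-410683 + (-9 + (⅐)*550))*(38 - 164100))/474503 = ((-410683 + (-9 + 550/7))*(-164062))*(1/474503) = ((-410683 + 487/7)*(-164062))*(1/474503) = -2874294/7*(-164062)*(1/474503) = (471562422228/7)*(1/474503) = 471562422228/3321521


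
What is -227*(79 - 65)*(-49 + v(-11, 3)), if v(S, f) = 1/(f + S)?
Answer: 624477/4 ≈ 1.5612e+5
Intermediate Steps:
v(S, f) = 1/(S + f)
-227*(79 - 65)*(-49 + v(-11, 3)) = -227*(79 - 65)*(-49 + 1/(-11 + 3)) = -3178*(-49 + 1/(-8)) = -3178*(-49 - 1/8) = -3178*(-393)/8 = -227*(-2751/4) = 624477/4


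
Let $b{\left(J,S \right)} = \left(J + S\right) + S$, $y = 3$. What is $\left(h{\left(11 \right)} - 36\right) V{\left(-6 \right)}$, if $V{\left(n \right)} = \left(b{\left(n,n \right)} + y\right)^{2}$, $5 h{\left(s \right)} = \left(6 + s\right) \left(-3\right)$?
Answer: $-10395$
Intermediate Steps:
$b{\left(J,S \right)} = J + 2 S$
$h{\left(s \right)} = - \frac{18}{5} - \frac{3 s}{5}$ ($h{\left(s \right)} = \frac{\left(6 + s\right) \left(-3\right)}{5} = \frac{-18 - 3 s}{5} = - \frac{18}{5} - \frac{3 s}{5}$)
$V{\left(n \right)} = \left(3 + 3 n\right)^{2}$ ($V{\left(n \right)} = \left(\left(n + 2 n\right) + 3\right)^{2} = \left(3 n + 3\right)^{2} = \left(3 + 3 n\right)^{2}$)
$\left(h{\left(11 \right)} - 36\right) V{\left(-6 \right)} = \left(\left(- \frac{18}{5} - \frac{33}{5}\right) - 36\right) 9 \left(1 - 6\right)^{2} = \left(\left(- \frac{18}{5} - \frac{33}{5}\right) - 36\right) 9 \left(-5\right)^{2} = \left(- \frac{51}{5} - 36\right) 9 \cdot 25 = \left(- \frac{231}{5}\right) 225 = -10395$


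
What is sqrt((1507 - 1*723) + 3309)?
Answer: sqrt(4093) ≈ 63.977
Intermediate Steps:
sqrt((1507 - 1*723) + 3309) = sqrt((1507 - 723) + 3309) = sqrt(784 + 3309) = sqrt(4093)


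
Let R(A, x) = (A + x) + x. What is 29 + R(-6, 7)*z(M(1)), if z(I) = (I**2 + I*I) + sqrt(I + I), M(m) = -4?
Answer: 285 + 16*I*sqrt(2) ≈ 285.0 + 22.627*I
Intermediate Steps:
z(I) = 2*I**2 + sqrt(2)*sqrt(I) (z(I) = (I**2 + I**2) + sqrt(2*I) = 2*I**2 + sqrt(2)*sqrt(I))
R(A, x) = A + 2*x
29 + R(-6, 7)*z(M(1)) = 29 + (-6 + 2*7)*(2*(-4)**2 + sqrt(2)*sqrt(-4)) = 29 + (-6 + 14)*(2*16 + sqrt(2)*(2*I)) = 29 + 8*(32 + 2*I*sqrt(2)) = 29 + (256 + 16*I*sqrt(2)) = 285 + 16*I*sqrt(2)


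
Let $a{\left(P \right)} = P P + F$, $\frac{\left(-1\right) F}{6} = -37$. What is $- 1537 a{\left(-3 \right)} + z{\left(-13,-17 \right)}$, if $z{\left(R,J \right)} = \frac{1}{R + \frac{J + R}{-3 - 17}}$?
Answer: $- \frac{8166083}{23} \approx -3.5505 \cdot 10^{5}$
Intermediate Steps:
$F = 222$ ($F = \left(-6\right) \left(-37\right) = 222$)
$z{\left(R,J \right)} = \frac{1}{- \frac{J}{20} + \frac{19 R}{20}}$ ($z{\left(R,J \right)} = \frac{1}{R + \frac{J + R}{-20}} = \frac{1}{R + \left(J + R\right) \left(- \frac{1}{20}\right)} = \frac{1}{R - \left(\frac{J}{20} + \frac{R}{20}\right)} = \frac{1}{- \frac{J}{20} + \frac{19 R}{20}}$)
$a{\left(P \right)} = 222 + P^{2}$ ($a{\left(P \right)} = P P + 222 = P^{2} + 222 = 222 + P^{2}$)
$- 1537 a{\left(-3 \right)} + z{\left(-13,-17 \right)} = - 1537 \left(222 + \left(-3\right)^{2}\right) - \frac{20}{-17 - -247} = - 1537 \left(222 + 9\right) - \frac{20}{-17 + 247} = \left(-1537\right) 231 - \frac{20}{230} = -355047 - \frac{2}{23} = - \frac{8166083}{23}$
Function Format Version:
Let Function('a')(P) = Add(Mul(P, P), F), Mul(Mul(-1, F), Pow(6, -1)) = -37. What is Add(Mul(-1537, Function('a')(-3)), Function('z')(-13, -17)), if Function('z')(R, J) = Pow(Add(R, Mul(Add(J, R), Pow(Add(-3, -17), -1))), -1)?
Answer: Rational(-8166083, 23) ≈ -3.5505e+5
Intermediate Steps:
F = 222 (F = Mul(-6, -37) = 222)
Function('z')(R, J) = Pow(Add(Mul(Rational(-1, 20), J), Mul(Rational(19, 20), R)), -1) (Function('z')(R, J) = Pow(Add(R, Mul(Add(J, R), Pow(-20, -1))), -1) = Pow(Add(R, Mul(Add(J, R), Rational(-1, 20))), -1) = Pow(Add(R, Add(Mul(Rational(-1, 20), J), Mul(Rational(-1, 20), R))), -1) = Pow(Add(Mul(Rational(-1, 20), J), Mul(Rational(19, 20), R)), -1))
Function('a')(P) = Add(222, Pow(P, 2)) (Function('a')(P) = Add(Mul(P, P), 222) = Add(Pow(P, 2), 222) = Add(222, Pow(P, 2)))
Add(Mul(-1537, Function('a')(-3)), Function('z')(-13, -17)) = Add(Mul(-1537, Add(222, Pow(-3, 2))), Mul(-20, Pow(Add(-17, Mul(-19, -13)), -1))) = Add(Mul(-1537, Add(222, 9)), Mul(-20, Pow(Add(-17, 247), -1))) = Add(Mul(-1537, 231), Mul(-20, Pow(230, -1))) = Add(-355047, Mul(-20, Rational(1, 230))) = Add(-355047, Rational(-2, 23)) = Rational(-8166083, 23)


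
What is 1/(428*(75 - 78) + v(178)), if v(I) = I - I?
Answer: -1/1284 ≈ -0.00077882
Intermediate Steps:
v(I) = 0
1/(428*(75 - 78) + v(178)) = 1/(428*(75 - 78) + 0) = 1/(428*(-3) + 0) = 1/(-1284 + 0) = 1/(-1284) = -1/1284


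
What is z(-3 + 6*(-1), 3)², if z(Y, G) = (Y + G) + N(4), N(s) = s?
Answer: 4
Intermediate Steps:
z(Y, G) = 4 + G + Y (z(Y, G) = (Y + G) + 4 = (G + Y) + 4 = 4 + G + Y)
z(-3 + 6*(-1), 3)² = (4 + 3 + (-3 + 6*(-1)))² = (4 + 3 + (-3 - 6))² = (4 + 3 - 9)² = (-2)² = 4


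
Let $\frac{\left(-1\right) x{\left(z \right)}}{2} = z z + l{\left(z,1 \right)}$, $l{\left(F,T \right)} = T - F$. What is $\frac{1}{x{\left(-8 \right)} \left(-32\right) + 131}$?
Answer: $\frac{1}{4803} \approx 0.0002082$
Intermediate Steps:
$x{\left(z \right)} = -2 - 2 z^{2} + 2 z$ ($x{\left(z \right)} = - 2 \left(z z - \left(-1 + z\right)\right) = - 2 \left(z^{2} - \left(-1 + z\right)\right) = - 2 \left(1 + z^{2} - z\right) = -2 - 2 z^{2} + 2 z$)
$\frac{1}{x{\left(-8 \right)} \left(-32\right) + 131} = \frac{1}{\left(-2 - 2 \left(-8\right)^{2} + 2 \left(-8\right)\right) \left(-32\right) + 131} = \frac{1}{\left(-2 - 128 - 16\right) \left(-32\right) + 131} = \frac{1}{\left(-146\right) \left(-32\right) + 131} = \frac{1}{4672 + 131} = \frac{1}{4803}$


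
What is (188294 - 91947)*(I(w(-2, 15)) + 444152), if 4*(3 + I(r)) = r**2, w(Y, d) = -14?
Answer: 42797144706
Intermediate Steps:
I(r) = -3 + r**2/4
(188294 - 91947)*(I(w(-2, 15)) + 444152) = (188294 - 91947)*((-3 + (1/4)*(-14)**2) + 444152) = 96347*((-3 + (1/4)*196) + 444152) = 96347*((-3 + 49) + 444152) = 96347*(46 + 444152) = 96347*444198 = 42797144706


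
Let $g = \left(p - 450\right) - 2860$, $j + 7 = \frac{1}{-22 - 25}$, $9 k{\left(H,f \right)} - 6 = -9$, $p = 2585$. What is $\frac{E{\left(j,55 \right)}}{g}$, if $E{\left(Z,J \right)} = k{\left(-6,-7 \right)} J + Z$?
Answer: $\frac{143}{4089} \approx 0.034972$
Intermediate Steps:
$k{\left(H,f \right)} = - \frac{1}{3}$ ($k{\left(H,f \right)} = \frac{2}{3} + \frac{1}{9} \left(-9\right) = \frac{2}{3} - 1 = - \frac{1}{3}$)
$j = - \frac{330}{47}$ ($j = -7 + \frac{1}{-22 - 25} = -7 + \frac{1}{-47} = -7 - \frac{1}{47} = - \frac{330}{47} \approx -7.0213$)
$g = -725$ ($g = \left(2585 - 450\right) - 2860 = 2135 - 2860 = -725$)
$E{\left(Z,J \right)} = Z - \frac{J}{3}$ ($E{\left(Z,J \right)} = - \frac{J}{3} + Z = Z - \frac{J}{3}$)
$\frac{E{\left(j,55 \right)}}{g} = \frac{- \frac{330}{47} - \frac{55}{3}}{-725} = \left(- \frac{330}{47} - \frac{55}{3}\right) \left(- \frac{1}{725}\right) = \left(- \frac{3575}{141}\right) \left(- \frac{1}{725}\right) = \frac{143}{4089}$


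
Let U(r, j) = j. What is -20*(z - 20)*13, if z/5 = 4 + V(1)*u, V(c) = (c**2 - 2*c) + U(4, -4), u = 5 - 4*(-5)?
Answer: 162500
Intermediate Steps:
u = 25 (u = 5 + 20 = 25)
V(c) = -4 + c**2 - 2*c (V(c) = (c**2 - 2*c) - 4 = -4 + c**2 - 2*c)
z = -605 (z = 5*(4 + (-4 + 1**2 - 2*1)*25) = 5*(4 + (-4 + 1 - 2)*25) = 5*(4 - 5*25) = 5*(4 - 125) = 5*(-121) = -605)
-20*(z - 20)*13 = -20*(-605 - 20)*13 = -20*(-625)*13 = 12500*13 = 162500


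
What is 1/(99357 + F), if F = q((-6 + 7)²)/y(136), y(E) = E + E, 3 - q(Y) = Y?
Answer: 136/13512553 ≈ 1.0065e-5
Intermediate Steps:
q(Y) = 3 - Y
y(E) = 2*E
F = 1/136 (F = (3 - (-6 + 7)²)/((2*136)) = (3 - 1*1²)/272 = (3 - 1*1)*(1/272) = (3 - 1)*(1/272) = 2*(1/272) = 1/136 ≈ 0.0073529)
1/(99357 + F) = 1/(99357 + 1/136) = 1/(13512553/136) = 136/13512553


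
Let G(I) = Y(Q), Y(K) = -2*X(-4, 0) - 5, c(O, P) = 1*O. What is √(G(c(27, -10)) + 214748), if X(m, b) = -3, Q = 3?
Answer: 3*√23861 ≈ 463.41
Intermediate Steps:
c(O, P) = O
Y(K) = 1 (Y(K) = -2*(-3) - 5 = 6 - 5 = 1)
G(I) = 1
√(G(c(27, -10)) + 214748) = √(1 + 214748) = √214749 = 3*√23861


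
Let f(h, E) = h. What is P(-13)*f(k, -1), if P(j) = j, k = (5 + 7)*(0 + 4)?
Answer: -624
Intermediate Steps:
k = 48 (k = 12*4 = 48)
P(-13)*f(k, -1) = -13*48 = -624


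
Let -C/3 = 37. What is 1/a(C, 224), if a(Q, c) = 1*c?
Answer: 1/224 ≈ 0.0044643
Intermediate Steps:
C = -111 (C = -3*37 = -111)
a(Q, c) = c
1/a(C, 224) = 1/224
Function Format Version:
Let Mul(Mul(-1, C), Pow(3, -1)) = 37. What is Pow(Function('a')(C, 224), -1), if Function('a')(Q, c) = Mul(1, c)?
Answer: Rational(1, 224) ≈ 0.0044643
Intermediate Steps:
C = -111 (C = Mul(-3, 37) = -111)
Function('a')(Q, c) = c
Pow(Function('a')(C, 224), -1) = Pow(224, -1) = Rational(1, 224)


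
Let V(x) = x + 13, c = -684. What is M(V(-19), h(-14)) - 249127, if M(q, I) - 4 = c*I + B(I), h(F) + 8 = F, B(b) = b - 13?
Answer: -234110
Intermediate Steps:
B(b) = -13 + b
h(F) = -8 + F
V(x) = 13 + x
M(q, I) = -9 - 683*I (M(q, I) = 4 + (-684*I + (-13 + I)) = 4 + (-13 - 683*I) = -9 - 683*I)
M(V(-19), h(-14)) - 249127 = (-9 - 683*(-8 - 14)) - 249127 = (-9 - 683*(-22)) - 249127 = (-9 + 15026) - 249127 = 15017 - 249127 = -234110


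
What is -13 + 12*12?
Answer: 131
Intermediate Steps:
-13 + 12*12 = -13 + 144 = 131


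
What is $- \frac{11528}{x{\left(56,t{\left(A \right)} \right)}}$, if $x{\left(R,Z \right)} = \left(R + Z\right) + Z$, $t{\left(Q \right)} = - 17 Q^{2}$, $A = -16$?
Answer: $\frac{1441}{1081} \approx 1.333$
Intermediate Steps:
$x{\left(R,Z \right)} = R + 2 Z$
$- \frac{11528}{x{\left(56,t{\left(A \right)} \right)}} = - \frac{11528}{56 + 2 \left(- 17 \left(-16\right)^{2}\right)} = - \frac{11528}{56 + 2 \left(\left(-17\right) 256\right)} = - \frac{11528}{56 + 2 \left(-4352\right)} = - \frac{11528}{56 - 8704} = - \frac{11528}{-8648} = \left(-11528\right) \left(- \frac{1}{8648}\right) = \frac{1441}{1081}$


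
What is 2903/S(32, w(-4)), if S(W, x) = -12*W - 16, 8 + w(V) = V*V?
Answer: -2903/400 ≈ -7.2575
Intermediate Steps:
w(V) = -8 + V² (w(V) = -8 + V*V = -8 + V²)
S(W, x) = -16 - 12*W
2903/S(32, w(-4)) = 2903/(-16 - 12*32) = 2903/(-16 - 384) = 2903/(-400) = 2903*(-1/400) = -2903/400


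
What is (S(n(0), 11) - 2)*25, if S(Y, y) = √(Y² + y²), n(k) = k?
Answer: 225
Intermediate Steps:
(S(n(0), 11) - 2)*25 = (√(0² + 11²) - 2)*25 = (√(0 + 121) - 2)*25 = (√121 - 2)*25 = (11 - 2)*25 = 9*25 = 225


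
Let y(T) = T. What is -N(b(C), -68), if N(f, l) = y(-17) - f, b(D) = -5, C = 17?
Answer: 12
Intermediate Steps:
N(f, l) = -17 - f
-N(b(C), -68) = -(-17 - 1*(-5)) = -(-17 + 5) = -1*(-12) = 12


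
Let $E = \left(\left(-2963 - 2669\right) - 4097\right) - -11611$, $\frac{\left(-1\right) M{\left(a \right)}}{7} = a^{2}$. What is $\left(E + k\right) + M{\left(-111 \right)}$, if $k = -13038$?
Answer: $-97403$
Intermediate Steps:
$M{\left(a \right)} = - 7 a^{2}$
$E = 1882$ ($E = \left(-5632 - 4097\right) + 11611 = -9729 + 11611 = 1882$)
$\left(E + k\right) + M{\left(-111 \right)} = \left(1882 - 13038\right) - 7 \left(-111\right)^{2} = -11156 - 86247 = -97403$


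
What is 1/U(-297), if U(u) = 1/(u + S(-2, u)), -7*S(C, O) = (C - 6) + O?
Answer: -1774/7 ≈ -253.43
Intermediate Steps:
S(C, O) = 6/7 - C/7 - O/7 (S(C, O) = -((C - 6) + O)/7 = -((-6 + C) + O)/7 = -(-6 + C + O)/7 = 6/7 - C/7 - O/7)
U(u) = 1/(8/7 + 6*u/7) (U(u) = 1/(u + (6/7 - ⅐*(-2) - u/7)) = 1/(u + (6/7 + 2/7 - u/7)) = 1/(u + (8/7 - u/7)) = 1/(8/7 + 6*u/7))
1/U(-297) = 1/(7/(2*(4 + 3*(-297)))) = 1/(7/(2*(4 - 891))) = 1/((7/2)/(-887)) = 1/((7/2)*(-1/887)) = 1/(-7/1774) = -1774/7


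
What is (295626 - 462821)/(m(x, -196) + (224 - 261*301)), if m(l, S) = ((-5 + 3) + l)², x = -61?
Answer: 23885/10624 ≈ 2.2482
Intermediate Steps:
m(l, S) = (-2 + l)²
(295626 - 462821)/(m(x, -196) + (224 - 261*301)) = (295626 - 462821)/((-2 - 61)² + (224 - 261*301)) = -167195/((-63)² + (224 - 78561)) = -167195/(3969 - 78337) = -167195/(-74368) = -167195*(-1/74368) = 23885/10624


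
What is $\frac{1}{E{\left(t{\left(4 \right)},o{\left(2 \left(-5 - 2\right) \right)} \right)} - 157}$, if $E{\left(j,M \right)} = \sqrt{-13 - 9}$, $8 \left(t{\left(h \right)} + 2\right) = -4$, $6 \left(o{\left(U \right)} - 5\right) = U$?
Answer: $- \frac{157}{24671} - \frac{i \sqrt{22}}{24671} \approx -0.0063637 - 0.00019012 i$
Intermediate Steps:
$o{\left(U \right)} = 5 + \frac{U}{6}$
$t{\left(h \right)} = - \frac{5}{2}$ ($t{\left(h \right)} = -2 + \frac{1}{8} \left(-4\right) = -2 - \frac{1}{2} = - \frac{5}{2}$)
$E{\left(j,M \right)} = i \sqrt{22}$ ($E{\left(j,M \right)} = \sqrt{-22} = i \sqrt{22}$)
$\frac{1}{E{\left(t{\left(4 \right)},o{\left(2 \left(-5 - 2\right) \right)} \right)} - 157} = \frac{1}{i \sqrt{22} - 157} = \frac{1}{-157 + i \sqrt{22}}$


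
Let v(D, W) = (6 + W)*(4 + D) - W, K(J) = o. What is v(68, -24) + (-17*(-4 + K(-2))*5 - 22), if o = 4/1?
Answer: -1294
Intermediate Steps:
o = 4 (o = 4*1 = 4)
K(J) = 4
v(D, W) = -W + (4 + D)*(6 + W) (v(D, W) = (4 + D)*(6 + W) - W = -W + (4 + D)*(6 + W))
v(68, -24) + (-17*(-4 + K(-2))*5 - 22) = (24 + 3*(-24) + 6*68 + 68*(-24)) + (-17*(-4 + 4)*5 - 22) = (24 - 72 + 408 - 1632) + (-0*5 - 22) = -1272 + (-17*0 - 22) = -1272 + (0 - 22) = -1272 - 22 = -1294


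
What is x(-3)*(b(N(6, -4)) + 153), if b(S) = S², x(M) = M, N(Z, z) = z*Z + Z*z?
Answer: -7371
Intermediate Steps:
N(Z, z) = 2*Z*z (N(Z, z) = Z*z + Z*z = 2*Z*z)
x(-3)*(b(N(6, -4)) + 153) = -3*((2*6*(-4))² + 153) = -3*((-48)² + 153) = -3*(2304 + 153) = -3*2457 = -7371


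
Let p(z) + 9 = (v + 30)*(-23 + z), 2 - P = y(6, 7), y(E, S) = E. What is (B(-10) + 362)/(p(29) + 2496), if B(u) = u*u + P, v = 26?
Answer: 458/2823 ≈ 0.16224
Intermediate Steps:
P = -4 (P = 2 - 1*6 = 2 - 6 = -4)
p(z) = -1297 + 56*z (p(z) = -9 + (26 + 30)*(-23 + z) = -9 + 56*(-23 + z) = -9 + (-1288 + 56*z) = -1297 + 56*z)
B(u) = -4 + u**2 (B(u) = u*u - 4 = u**2 - 4 = -4 + u**2)
(B(-10) + 362)/(p(29) + 2496) = ((-4 + (-10)**2) + 362)/((-1297 + 56*29) + 2496) = ((-4 + 100) + 362)/((-1297 + 1624) + 2496) = (96 + 362)/(327 + 2496) = 458/2823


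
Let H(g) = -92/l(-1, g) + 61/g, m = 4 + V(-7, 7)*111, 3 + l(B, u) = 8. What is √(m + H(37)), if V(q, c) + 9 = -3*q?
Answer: √45151285/185 ≈ 36.321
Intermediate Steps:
V(q, c) = -9 - 3*q
l(B, u) = 5 (l(B, u) = -3 + 8 = 5)
m = 1336 (m = 4 + (-9 - 3*(-7))*111 = 4 + (-9 + 21)*111 = 4 + 12*111 = 4 + 1332 = 1336)
H(g) = -92/5 + 61/g
√(m + H(37)) = √(1336 + (-92/5 + 61/37)) = √(1336 - 3099/185) = √(244061/185) = √45151285/185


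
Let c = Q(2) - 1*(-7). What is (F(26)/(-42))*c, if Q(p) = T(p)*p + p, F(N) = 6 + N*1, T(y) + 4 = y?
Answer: -80/21 ≈ -3.8095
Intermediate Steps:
T(y) = -4 + y
F(N) = 6 + N
Q(p) = p + p*(-4 + p) (Q(p) = (-4 + p)*p + p = p*(-4 + p) + p = p + p*(-4 + p))
c = 5 (c = 2*(-3 + 2) - 1*(-7) = 2*(-1) + 7 = -2 + 7 = 5)
(F(26)/(-42))*c = ((6 + 26)/(-42))*5 = (32*(-1/42))*5 = -16/21*5 = -80/21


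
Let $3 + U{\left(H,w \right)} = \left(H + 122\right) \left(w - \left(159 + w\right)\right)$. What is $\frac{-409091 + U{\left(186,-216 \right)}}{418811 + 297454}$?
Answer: $- \frac{458066}{716265} \approx -0.63952$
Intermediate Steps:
$U{\left(H,w \right)} = -19401 - 159 H$ ($U{\left(H,w \right)} = -3 + \left(H + 122\right) \left(w - \left(159 + w\right)\right) = -3 + \left(122 + H\right) \left(-159\right) = -3 - \left(19398 + 159 H\right) = -19401 - 159 H$)
$\frac{-409091 + U{\left(186,-216 \right)}}{418811 + 297454} = \frac{-409091 - 48975}{418811 + 297454} = \frac{-409091 - 48975}{716265} = \left(-409091 - 48975\right) \frac{1}{716265} = \left(-458066\right) \frac{1}{716265} = - \frac{458066}{716265}$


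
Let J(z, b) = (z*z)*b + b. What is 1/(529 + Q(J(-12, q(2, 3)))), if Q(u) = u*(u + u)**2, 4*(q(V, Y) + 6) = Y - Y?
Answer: -1/2634011471 ≈ -3.7965e-10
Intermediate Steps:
q(V, Y) = -6 (q(V, Y) = -6 + (Y - Y)/4 = -6 + (1/4)*0 = -6 + 0 = -6)
J(z, b) = b + b*z**2 (J(z, b) = z**2*b + b = b*z**2 + b = b + b*z**2)
Q(u) = 4*u**3 (Q(u) = u*(2*u)**2 = u*(4*u**2) = 4*u**3)
1/(529 + Q(J(-12, q(2, 3)))) = 1/(529 + 4*(-6*(1 + (-12)**2))**3) = 1/(529 + 4*(-6*(1 + 144))**3) = 1/(529 + 4*(-6*145)**3) = 1/(529 + 4*(-870)**3) = 1/(529 + 4*(-658503000)) = 1/(529 - 2634012000) = 1/(-2634011471) = -1/2634011471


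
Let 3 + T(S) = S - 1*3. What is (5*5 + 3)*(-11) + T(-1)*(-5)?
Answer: -273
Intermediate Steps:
T(S) = -6 + S (T(S) = -3 + (S - 1*3) = -3 + (S - 3) = -3 + (-3 + S) = -6 + S)
(5*5 + 3)*(-11) + T(-1)*(-5) = (5*5 + 3)*(-11) + (-6 - 1)*(-5) = (25 + 3)*(-11) - 7*(-5) = 28*(-11) + 35 = -308 + 35 = -273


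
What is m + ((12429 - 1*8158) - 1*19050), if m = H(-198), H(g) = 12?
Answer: -14767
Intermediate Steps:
m = 12
m + ((12429 - 1*8158) - 1*19050) = 12 + ((12429 - 1*8158) - 1*19050) = 12 + ((12429 - 8158) - 19050) = 12 + (4271 - 19050) = 12 - 14779 = -14767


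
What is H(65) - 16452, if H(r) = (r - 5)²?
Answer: -12852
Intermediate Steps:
H(r) = (-5 + r)²
H(65) - 16452 = (-5 + 65)² - 16452 = 60² - 16452 = 3600 - 16452 = -12852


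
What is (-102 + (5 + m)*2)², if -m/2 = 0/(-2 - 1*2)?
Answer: 8464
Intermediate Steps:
m = 0 (m = -0/(-2 - 1*2) = -0/(-2 - 2) = -0/(-4) = -0*(-1)/4 = -2*0 = 0)
(-102 + (5 + m)*2)² = (-102 + (5 + 0)*2)² = (-102 + 5*2)² = (-102 + 10)² = (-92)² = 8464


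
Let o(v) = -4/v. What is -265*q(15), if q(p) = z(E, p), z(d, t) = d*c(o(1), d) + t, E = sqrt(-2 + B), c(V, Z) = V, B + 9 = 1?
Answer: -3975 + 1060*I*sqrt(10) ≈ -3975.0 + 3352.0*I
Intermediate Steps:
B = -8 (B = -9 + 1 = -8)
E = I*sqrt(10) (E = sqrt(-2 - 8) = sqrt(-10) = I*sqrt(10) ≈ 3.1623*I)
z(d, t) = t - 4*d (z(d, t) = d*(-4/1) + t = d*(-4*1) + t = d*(-4) + t = -4*d + t = t - 4*d)
q(p) = p - 4*I*sqrt(10)
-265*q(15) = -265*(15 - 4*I*sqrt(10)) = -3975 + 1060*I*sqrt(10)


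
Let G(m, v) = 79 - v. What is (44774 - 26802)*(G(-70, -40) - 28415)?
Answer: -508535712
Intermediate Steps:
(44774 - 26802)*(G(-70, -40) - 28415) = (44774 - 26802)*((79 - 1*(-40)) - 28415) = 17972*((79 + 40) - 28415) = 17972*(119 - 28415) = 17972*(-28296) = -508535712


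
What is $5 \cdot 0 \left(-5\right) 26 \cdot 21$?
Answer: $0$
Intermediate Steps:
$5 \cdot 0 \left(-5\right) 26 \cdot 21 = 0 \left(-5\right) 26 \cdot 21 = 0 \cdot 26 \cdot 21 = 0 \cdot 21 = 0$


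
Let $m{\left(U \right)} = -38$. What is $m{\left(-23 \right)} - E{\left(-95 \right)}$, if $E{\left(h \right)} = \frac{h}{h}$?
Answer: $-39$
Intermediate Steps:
$E{\left(h \right)} = 1$
$m{\left(-23 \right)} - E{\left(-95 \right)} = -38 - 1 = -39$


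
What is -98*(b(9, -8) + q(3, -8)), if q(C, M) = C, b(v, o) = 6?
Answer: -882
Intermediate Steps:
-98*(b(9, -8) + q(3, -8)) = -98*(6 + 3) = -98*9 = -882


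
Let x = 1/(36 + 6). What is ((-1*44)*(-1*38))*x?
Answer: 836/21 ≈ 39.810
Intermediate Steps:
x = 1/42 ≈ 0.023810
((-1*44)*(-1*38))*x = ((-1*44)*(-1*38))*(1/42) = -44*(-38)*(1/42) = 1672*(1/42) = 836/21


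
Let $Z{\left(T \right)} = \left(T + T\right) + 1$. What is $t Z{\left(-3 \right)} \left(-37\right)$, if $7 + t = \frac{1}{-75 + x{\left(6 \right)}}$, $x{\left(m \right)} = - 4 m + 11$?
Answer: $- \frac{114145}{88} \approx -1297.1$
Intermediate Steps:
$x{\left(m \right)} = 11 - 4 m$
$Z{\left(T \right)} = 1 + 2 T$ ($Z{\left(T \right)} = 2 T + 1 = 1 + 2 T$)
$t = - \frac{617}{88}$ ($t = -7 + \frac{1}{-75 + \left(11 - 24\right)} = -7 + \frac{1}{-75 - 13} = -7 + \frac{1}{-88} = -7 - \frac{1}{88} = - \frac{617}{88} \approx -7.0114$)
$t Z{\left(-3 \right)} \left(-37\right) = - \frac{617 \left(1 + 2 \left(-3\right)\right)}{88} \left(-37\right) = - \frac{617 \left(1 - 6\right)}{88} \left(-37\right) = \left(- \frac{617}{88}\right) \left(-5\right) \left(-37\right) = \frac{3085}{88} \left(-37\right) = - \frac{114145}{88}$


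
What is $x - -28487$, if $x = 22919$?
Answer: $51406$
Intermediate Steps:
$x - -28487 = 22919 - -28487 = 22919 + 28487 = 51406$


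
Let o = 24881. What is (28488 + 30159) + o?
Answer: 83528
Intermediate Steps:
(28488 + 30159) + o = (28488 + 30159) + 24881 = 58647 + 24881 = 83528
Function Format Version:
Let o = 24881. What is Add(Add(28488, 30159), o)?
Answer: 83528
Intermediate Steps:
Add(Add(28488, 30159), o) = Add(Add(28488, 30159), 24881) = Add(58647, 24881) = 83528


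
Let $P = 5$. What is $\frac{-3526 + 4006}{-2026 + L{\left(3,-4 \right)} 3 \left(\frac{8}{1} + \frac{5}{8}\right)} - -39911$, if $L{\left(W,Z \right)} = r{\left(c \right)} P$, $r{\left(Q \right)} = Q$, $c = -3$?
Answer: $\frac{770797303}{19313} \approx 39911.0$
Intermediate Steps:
$L{\left(W,Z \right)} = -15$ ($L{\left(W,Z \right)} = \left(-3\right) 5 = -15$)
$\frac{-3526 + 4006}{-2026 + L{\left(3,-4 \right)} 3 \left(\frac{8}{1} + \frac{5}{8}\right)} - -39911 = \frac{-3526 + 4006}{-2026 + \left(-15\right) 3 \left(\frac{8}{1} + \frac{5}{8}\right)} - -39911 = \frac{480}{-2026 - 45 \left(8 \cdot 1 + 5 \cdot \frac{1}{8}\right)} + 39911 = \frac{480}{-2026 - 45 \left(8 + \frac{5}{8}\right)} + 39911 = \frac{480}{-2026 - \frac{3105}{8}} + 39911 = \frac{480}{- \frac{19313}{8}} + 39911 = 480 \left(- \frac{8}{19313}\right) + 39911 = - \frac{3840}{19313} + 39911 = \frac{770797303}{19313}$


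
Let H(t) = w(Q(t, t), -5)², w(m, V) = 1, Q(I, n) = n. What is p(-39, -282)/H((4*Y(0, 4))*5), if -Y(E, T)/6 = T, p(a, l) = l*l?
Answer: 79524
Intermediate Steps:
p(a, l) = l²
Y(E, T) = -6*T
H(t) = 1 (H(t) = 1² = 1)
p(-39, -282)/H((4*Y(0, 4))*5) = (-282)²/1 = 79524*1 = 79524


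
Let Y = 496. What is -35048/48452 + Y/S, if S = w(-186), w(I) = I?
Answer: -123190/36339 ≈ -3.3900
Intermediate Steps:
S = -186
-35048/48452 + Y/S = -35048/48452 + 496/(-186) = -35048*1/48452 + 496*(-1/186) = -8762/12113 - 8/3 = -123190/36339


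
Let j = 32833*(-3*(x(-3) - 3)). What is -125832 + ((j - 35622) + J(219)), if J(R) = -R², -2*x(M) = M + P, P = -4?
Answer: -517329/2 ≈ -2.5866e+5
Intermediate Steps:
x(M) = 2 - M/2 (x(M) = -(M - 4)/2 = -(-4 + M)/2 = 2 - M/2)
j = -98499/2 (j = 32833*(-3*((2 - ½*(-3)) - 3)) = 32833*(-3*((2 + 3/2) - 3)) = 32833*(-3*(7/2 - 3)) = 32833*(-3*½) = 32833*(-3/2) = -98499/2 ≈ -49250.)
-125832 + ((j - 35622) + J(219)) = -125832 + ((-98499/2 - 35622) - 1*219²) = -125832 + (-169743/2 - 1*47961) = -125832 + (-169743/2 - 47961) = -125832 - 265665/2 = -517329/2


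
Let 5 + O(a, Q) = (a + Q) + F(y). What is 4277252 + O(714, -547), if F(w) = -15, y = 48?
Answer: 4277399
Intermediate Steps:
O(a, Q) = -20 + Q + a (O(a, Q) = -5 + ((a + Q) - 15) = -5 + ((Q + a) - 15) = -5 + (-15 + Q + a) = -20 + Q + a)
4277252 + O(714, -547) = 4277252 + (-20 - 547 + 714) = 4277252 + 147 = 4277399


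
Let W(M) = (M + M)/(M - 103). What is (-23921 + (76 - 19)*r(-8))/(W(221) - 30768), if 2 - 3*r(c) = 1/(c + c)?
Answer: 22544431/29041456 ≈ 0.77628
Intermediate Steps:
r(c) = 2/3 - 1/(6*c) (r(c) = 2/3 - 1/(3*(c + c)) = 2/3 - 1/(2*c)/3 = 2/3 - 1/(6*c))
W(M) = 2*M/(-103 + M) (W(M) = (2*M)/(-103 + M) = 2*M/(-103 + M))
(-23921 + (76 - 19)*r(-8))/(W(221) - 30768) = (-23921 + (76 - 19)*((1/6)*(-1 + 4*(-8))/(-8)))/(2*221/(-103 + 221) - 30768) = (-23921 + 57*((1/6)*(-1/8)*(-1 - 32)))/(2*221/118 - 30768) = (-23921 + 57*((1/6)*(-1/8)*(-33)))/(2*221*(1/118) - 30768) = (-23921 + 57*(11/16))/(221/59 - 30768) = (-23921 + 627/16)/(-1815091/59) = -382109/16*(-59/1815091) = 22544431/29041456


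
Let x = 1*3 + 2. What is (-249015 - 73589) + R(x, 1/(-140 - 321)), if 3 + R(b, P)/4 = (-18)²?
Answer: -321320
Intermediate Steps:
x = 5 (x = 3 + 2 = 5)
R(b, P) = 1284 (R(b, P) = -12 + 4*(-18)² = -12 + 4*324 = -12 + 1296 = 1284)
(-249015 - 73589) + R(x, 1/(-140 - 321)) = (-249015 - 73589) + 1284 = -322604 + 1284 = -321320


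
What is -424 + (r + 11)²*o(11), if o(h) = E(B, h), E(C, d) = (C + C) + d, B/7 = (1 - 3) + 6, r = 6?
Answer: 18939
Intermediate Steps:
B = 28 (B = 7*((1 - 3) + 6) = 7*(-2 + 6) = 7*4 = 28)
E(C, d) = d + 2*C (E(C, d) = 2*C + d = d + 2*C)
o(h) = 56 + h (o(h) = h + 2*28 = h + 56 = 56 + h)
-424 + (r + 11)²*o(11) = -424 + (6 + 11)²*(56 + 11) = -424 + 17²*67 = -424 + 289*67 = -424 + 19363 = 18939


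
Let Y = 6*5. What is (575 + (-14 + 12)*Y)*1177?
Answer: 606155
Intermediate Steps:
Y = 30
(575 + (-14 + 12)*Y)*1177 = (575 + (-14 + 12)*30)*1177 = (575 - 2*30)*1177 = (575 - 60)*1177 = 515*1177 = 606155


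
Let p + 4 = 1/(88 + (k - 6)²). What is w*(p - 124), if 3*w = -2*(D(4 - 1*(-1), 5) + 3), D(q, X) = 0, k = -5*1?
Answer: 53502/209 ≈ 255.99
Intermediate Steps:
k = -5
p = -835/209 (p = -4 + 1/(88 + (-5 - 6)²) = -4 + 1/(88 + (-11)²) = -4 + 1/(88 + 121) = -4 + 1/209 = -835/209 ≈ -3.9952)
w = -2 (w = (-2*(0 + 3))/3 = (-2*3)/3 = (⅓)*(-6) = -2)
w*(p - 124) = -2*(-835/209 - 124) = -2*(-26751/209) = 53502/209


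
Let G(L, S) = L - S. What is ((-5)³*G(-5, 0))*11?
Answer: 6875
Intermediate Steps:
((-5)³*G(-5, 0))*11 = ((-5)³*(-5 - 1*0))*11 = -125*(-5 + 0)*11 = -125*(-5)*11 = 625*11 = 6875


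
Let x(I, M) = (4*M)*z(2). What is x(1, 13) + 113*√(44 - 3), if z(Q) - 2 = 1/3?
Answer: 364/3 + 113*√41 ≈ 844.89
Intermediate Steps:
z(Q) = 7/3 (z(Q) = 2 + 1/3 = 2 + 1*(⅓) = 2 + ⅓ = 7/3)
x(I, M) = 28*M/3 (x(I, M) = (4*M)*(7/3) = 28*M/3)
x(1, 13) + 113*√(44 - 3) = (28/3)*13 + 113*√(44 - 3) = 364/3 + 113*√41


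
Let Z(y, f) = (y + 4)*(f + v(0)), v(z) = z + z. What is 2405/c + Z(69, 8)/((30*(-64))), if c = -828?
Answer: -53137/16560 ≈ -3.2088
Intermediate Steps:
v(z) = 2*z
Z(y, f) = f*(4 + y) (Z(y, f) = (y + 4)*(f + 2*0) = (4 + y)*(f + 0) = (4 + y)*f = f*(4 + y))
2405/c + Z(69, 8)/((30*(-64))) = 2405/(-828) + (8*(4 + 69))/((30*(-64))) = 2405*(-1/828) + (8*73)/(-1920) = -2405/828 + 584*(-1/1920) = -2405/828 - 73/240 = -53137/16560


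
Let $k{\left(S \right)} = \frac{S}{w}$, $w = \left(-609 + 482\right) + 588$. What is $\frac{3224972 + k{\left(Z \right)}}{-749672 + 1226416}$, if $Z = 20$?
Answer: $\frac{185839014}{27472373} \approx 6.7646$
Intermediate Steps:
$w = 461$ ($w = -127 + 588 = 461$)
$k{\left(S \right)} = \frac{S}{461}$
$\frac{3224972 + k{\left(Z \right)}}{-749672 + 1226416} = \frac{3224972 + \frac{1}{461} \cdot 20}{-749672 + 1226416} = \frac{3224972 + \frac{20}{461}}{476744} = \frac{1486712112}{461} \cdot \frac{1}{476744} = \frac{185839014}{27472373}$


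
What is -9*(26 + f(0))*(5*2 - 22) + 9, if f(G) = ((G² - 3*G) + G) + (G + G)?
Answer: 2817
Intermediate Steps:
f(G) = G² (f(G) = (G² - 2*G) + 2*G = G²)
-9*(26 + f(0))*(5*2 - 22) + 9 = -9*(26 + 0²)*(5*2 - 22) + 9 = -9*(26 + 0)*(10 - 22) + 9 = -234*(-12) + 9 = -9*(-312) + 9 = 2808 + 9 = 2817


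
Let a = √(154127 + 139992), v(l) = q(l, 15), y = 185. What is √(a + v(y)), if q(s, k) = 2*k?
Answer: √(30 + √294119) ≈ 23.923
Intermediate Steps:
v(l) = 30 (v(l) = 2*15 = 30)
a = √294119 ≈ 542.33
√(a + v(y)) = √(√294119 + 30) = √(30 + √294119)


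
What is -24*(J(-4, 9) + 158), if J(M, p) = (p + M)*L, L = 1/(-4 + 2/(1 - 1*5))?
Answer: -11296/3 ≈ -3765.3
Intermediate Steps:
L = -2/9 (L = 1/(-4 + 2/(1 - 5)) = 1/(-4 + 2/(-4)) = 1/(-4 + 2*(-1/4)) = 1/(-4 - 1/2) = 1/(-9/2) = -2/9 ≈ -0.22222)
J(M, p) = -2*M/9 - 2*p/9 (J(M, p) = (p + M)*(-2/9) = (M + p)*(-2/9) = -2*M/9 - 2*p/9)
-24*(J(-4, 9) + 158) = -24*((-2/9*(-4) - 2/9*9) + 158) = -24*((8/9 - 2) + 158) = -24*(-10/9 + 158) = -24*1412/9 = -11296/3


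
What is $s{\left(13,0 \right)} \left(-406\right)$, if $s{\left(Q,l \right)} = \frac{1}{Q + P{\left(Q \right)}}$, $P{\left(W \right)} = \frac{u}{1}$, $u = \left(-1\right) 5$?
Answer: $- \frac{203}{4} \approx -50.75$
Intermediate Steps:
$u = -5$
$P{\left(W \right)} = -5$ ($P{\left(W \right)} = - \frac{5}{1} = \left(-5\right) 1 = -5$)
$s{\left(Q,l \right)} = \frac{1}{-5 + Q}$ ($s{\left(Q,l \right)} = \frac{1}{Q - 5} = \frac{1}{-5 + Q}$)
$s{\left(13,0 \right)} \left(-406\right) = \frac{1}{-5 + 13} \left(-406\right) = \frac{1}{8} \left(-406\right) = - \frac{203}{4}$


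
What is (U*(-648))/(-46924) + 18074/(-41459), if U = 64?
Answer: 217820818/486355529 ≈ 0.44786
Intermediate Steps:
(U*(-648))/(-46924) + 18074/(-41459) = (64*(-648))/(-46924) + 18074/(-41459) = -41472*(-1/46924) + 18074*(-1/41459) = 10368/11731 - 18074/41459 = 217820818/486355529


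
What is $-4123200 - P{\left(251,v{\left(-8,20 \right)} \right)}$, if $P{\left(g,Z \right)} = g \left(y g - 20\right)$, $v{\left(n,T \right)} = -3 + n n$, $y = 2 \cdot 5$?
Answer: $-4748190$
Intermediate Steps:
$y = 10$
$v{\left(n,T \right)} = -3 + n^{2}$
$P{\left(g,Z \right)} = g \left(-20 + 10 g\right)$ ($P{\left(g,Z \right)} = g \left(10 g - 20\right) = g \left(-20 + 10 g\right)$)
$-4123200 - P{\left(251,v{\left(-8,20 \right)} \right)} = -4123200 - 10 \cdot 251 \left(-2 + 251\right) = -4123200 - 10 \cdot 251 \cdot 249 = -4123200 - 624990 = -4748190$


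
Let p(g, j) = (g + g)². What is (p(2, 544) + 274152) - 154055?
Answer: 120113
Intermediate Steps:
p(g, j) = 4*g² (p(g, j) = (2*g)² = 4*g²)
(p(2, 544) + 274152) - 154055 = (4*2² + 274152) - 154055 = (4*4 + 274152) - 154055 = (16 + 274152) - 154055 = 274168 - 154055 = 120113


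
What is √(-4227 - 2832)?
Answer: I*√7059 ≈ 84.018*I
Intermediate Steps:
√(-4227 - 2832) = √(-7059) = I*√7059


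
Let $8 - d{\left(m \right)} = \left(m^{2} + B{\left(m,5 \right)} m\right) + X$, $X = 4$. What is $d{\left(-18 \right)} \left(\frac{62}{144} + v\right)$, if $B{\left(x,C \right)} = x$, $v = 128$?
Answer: $- \frac{1488767}{18} \approx -82709.0$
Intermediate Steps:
$d{\left(m \right)} = 4 - 2 m^{2}$ ($d{\left(m \right)} = 8 - \left(\left(m^{2} + m m\right) + 4\right) = 8 - \left(\left(m^{2} + m^{2}\right) + 4\right) = 8 - \left(2 m^{2} + 4\right) = 8 - \left(4 + 2 m^{2}\right) = 4 - 2 m^{2}$)
$d{\left(-18 \right)} \left(\frac{62}{144} + v\right) = \left(4 - 2 \left(-18\right)^{2}\right) \left(\frac{62}{144} + 128\right) = \left(4 - 648\right) \left(62 \cdot \frac{1}{144} + 128\right) = \left(4 - 648\right) \left(\frac{31}{72} + 128\right) = \left(-644\right) \frac{9247}{72} = - \frac{1488767}{18}$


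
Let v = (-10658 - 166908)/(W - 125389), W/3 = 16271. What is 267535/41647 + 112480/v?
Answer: 179382148753185/3697545601 ≈ 48514.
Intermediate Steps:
W = 48813 (W = 3*16271 = 48813)
v = 88783/38288 (v = (-10658 - 166908)/(48813 - 125389) = -177566/(-76576) = -177566*(-1/76576) = 88783/38288 ≈ 2.3188)
267535/41647 + 112480/v = 267535/41647 + 112480/(88783/38288) = 267535*(1/41647) + 112480*(38288/88783) = 267535/41647 + 4306634240/88783 = 179382148753185/3697545601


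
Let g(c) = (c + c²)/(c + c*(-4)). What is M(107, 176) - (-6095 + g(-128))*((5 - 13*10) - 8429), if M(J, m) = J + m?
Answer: -155322683/3 ≈ -5.1774e+7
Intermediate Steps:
g(c) = -(c + c²)/(3*c) (g(c) = (c + c²)/(c - 4*c) = (c + c²)/((-3*c)) = (c + c²)*(-1/(3*c)) = -(c + c²)/(3*c))
M(107, 176) - (-6095 + g(-128))*((5 - 13*10) - 8429) = (107 + 176) - (-6095 + (-⅓ - ⅓*(-128)))*((5 - 13*10) - 8429) = 283 - (-6095 + (-⅓ + 128/3))*((5 - 130) - 8429) = 283 - (-6095 + 127/3)*(-125 - 8429) = 283 - (-18158)*(-8554)/3 = 283 - 1*155323532/3 = 283 - 155323532/3 = -155322683/3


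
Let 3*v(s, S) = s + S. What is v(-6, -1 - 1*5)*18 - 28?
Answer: -100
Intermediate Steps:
v(s, S) = S/3 + s/3 (v(s, S) = (s + S)/3 = (S + s)/3 = S/3 + s/3)
v(-6, -1 - 1*5)*18 - 28 = ((-1 - 1*5)/3 + (1/3)*(-6))*18 - 28 = ((-1 - 5)/3 - 2)*18 - 28 = ((1/3)*(-6) - 2)*18 - 28 = (-2 - 2)*18 - 28 = -4*18 - 28 = -72 - 28 = -100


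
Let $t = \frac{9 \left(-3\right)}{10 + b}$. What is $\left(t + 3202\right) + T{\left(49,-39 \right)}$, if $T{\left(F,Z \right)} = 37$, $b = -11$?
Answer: $3266$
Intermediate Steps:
$t = 27$ ($t = \frac{9 \left(-3\right)}{10 - 11} = - \frac{27}{-1} = \left(-27\right) \left(-1\right) = 27$)
$\left(t + 3202\right) + T{\left(49,-39 \right)} = \left(27 + 3202\right) + 37 = 3229 + 37 = 3266$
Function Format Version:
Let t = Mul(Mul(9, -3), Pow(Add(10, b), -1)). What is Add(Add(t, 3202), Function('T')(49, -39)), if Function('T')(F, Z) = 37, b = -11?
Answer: 3266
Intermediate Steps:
t = 27 (t = Mul(Mul(9, -3), Pow(Add(10, -11), -1)) = Mul(-27, Pow(-1, -1)) = Mul(-27, -1) = 27)
Add(Add(t, 3202), Function('T')(49, -39)) = Add(Add(27, 3202), 37) = Add(3229, 37) = 3266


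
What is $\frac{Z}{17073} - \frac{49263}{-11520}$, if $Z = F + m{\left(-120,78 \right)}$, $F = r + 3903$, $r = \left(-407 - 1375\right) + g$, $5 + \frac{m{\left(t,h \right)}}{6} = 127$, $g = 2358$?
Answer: $\frac{33373997}{7284480} \approx 4.5815$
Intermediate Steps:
$m{\left(t,h \right)} = 732$ ($m{\left(t,h \right)} = -30 + 6 \cdot 127 = -30 + 762 = 732$)
$r = 576$ ($r = \left(-407 - 1375\right) + 2358 = -1782 + 2358 = 576$)
$F = 4479$ ($F = 576 + 3903 = 4479$)
$Z = 5211$ ($Z = 4479 + 732 = 5211$)
$\frac{Z}{17073} - \frac{49263}{-11520} = \frac{5211}{17073} - \frac{49263}{-11520} = 5211 \cdot \frac{1}{17073} - - \frac{16421}{3840} = \frac{579}{1897} + \frac{16421}{3840} = \frac{33373997}{7284480}$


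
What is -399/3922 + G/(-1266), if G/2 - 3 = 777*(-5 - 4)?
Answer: 9054071/827542 ≈ 10.941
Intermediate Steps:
G = -13980 (G = 6 + 2*(777*(-5 - 4)) = 6 + 2*(777*(-9)) = 6 + 2*(-6993) = 6 - 13986 = -13980)
-399/3922 + G/(-1266) = -399/3922 - 13980/(-1266) = -399*1/3922 - 13980*(-1/1266) = -399/3922 + 2330/211 = 9054071/827542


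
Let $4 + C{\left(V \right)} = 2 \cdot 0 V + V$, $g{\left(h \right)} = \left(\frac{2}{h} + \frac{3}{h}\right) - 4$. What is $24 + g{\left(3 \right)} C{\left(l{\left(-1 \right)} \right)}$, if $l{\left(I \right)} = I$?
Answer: $\frac{107}{3} \approx 35.667$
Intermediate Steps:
$g{\left(h \right)} = -4 + \frac{5}{h}$ ($g{\left(h \right)} = \frac{5}{h} - 4 = -4 + \frac{5}{h}$)
$C{\left(V \right)} = -4 + V$ ($C{\left(V \right)} = -4 + \left(2 \cdot 0 V + V\right) = -4 + \left(0 V + V\right) = -4 + \left(0 + V\right) = -4 + V$)
$24 + g{\left(3 \right)} C{\left(l{\left(-1 \right)} \right)} = 24 + \left(-4 + \frac{5}{3}\right) \left(-4 - 1\right) = 24 + \left(-4 + 5 \cdot \frac{1}{3}\right) \left(-5\right) = 24 + \left(-4 + \frac{5}{3}\right) \left(-5\right) = 24 - - \frac{35}{3} = 24 + \frac{35}{3} = \frac{107}{3}$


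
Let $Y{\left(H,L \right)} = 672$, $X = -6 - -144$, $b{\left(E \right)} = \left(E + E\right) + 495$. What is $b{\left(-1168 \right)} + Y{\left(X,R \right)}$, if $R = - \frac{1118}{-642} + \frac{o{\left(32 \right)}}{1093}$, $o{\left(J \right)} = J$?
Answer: $-1169$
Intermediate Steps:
$b{\left(E \right)} = 495 + 2 E$ ($b{\left(E \right)} = 2 E + 495 = 495 + 2 E$)
$R = \frac{621259}{350853}$ ($R = - \frac{1118}{-642} + \frac{32}{1093} = \left(-1118\right) \left(- \frac{1}{642}\right) + 32 \cdot \frac{1}{1093} = \frac{559}{321} + \frac{32}{1093} = \frac{621259}{350853} \approx 1.7707$)
$X = 138$ ($X = -6 + 144 = 138$)
$b{\left(-1168 \right)} + Y{\left(X,R \right)} = \left(495 + 2 \left(-1168\right)\right) + 672 = \left(495 - 2336\right) + 672 = -1841 + 672 = -1169$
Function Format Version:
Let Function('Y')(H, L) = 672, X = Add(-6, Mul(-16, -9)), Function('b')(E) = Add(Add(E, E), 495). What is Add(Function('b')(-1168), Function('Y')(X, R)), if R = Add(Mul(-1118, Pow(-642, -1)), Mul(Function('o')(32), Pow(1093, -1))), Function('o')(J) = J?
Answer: -1169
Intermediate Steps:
Function('b')(E) = Add(495, Mul(2, E)) (Function('b')(E) = Add(Mul(2, E), 495) = Add(495, Mul(2, E)))
R = Rational(621259, 350853) (R = Add(Mul(-1118, Pow(-642, -1)), Mul(32, Pow(1093, -1))) = Add(Mul(-1118, Rational(-1, 642)), Mul(32, Rational(1, 1093))) = Add(Rational(559, 321), Rational(32, 1093)) = Rational(621259, 350853) ≈ 1.7707)
X = 138 (X = Add(-6, 144) = 138)
Add(Function('b')(-1168), Function('Y')(X, R)) = Add(Add(495, Mul(2, -1168)), 672) = Add(Add(495, -2336), 672) = Add(-1841, 672) = -1169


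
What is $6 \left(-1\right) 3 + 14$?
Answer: $-4$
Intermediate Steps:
$6 \left(-1\right) 3 + 14 = \left(-6\right) 3 + 14 = -18 + 14 = -4$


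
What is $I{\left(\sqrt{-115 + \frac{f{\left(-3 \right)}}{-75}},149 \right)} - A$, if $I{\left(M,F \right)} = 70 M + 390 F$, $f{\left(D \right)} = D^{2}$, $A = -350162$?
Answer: $408272 + 14 i \sqrt{2878} \approx 4.0827 \cdot 10^{5} + 751.06 i$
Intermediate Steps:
$I{\left(\sqrt{-115 + \frac{f{\left(-3 \right)}}{-75}},149 \right)} - A = \left(70 \sqrt{-115 + \frac{\left(-3\right)^{2}}{-75}} + 390 \cdot 149\right) - -350162 = \left(70 \sqrt{-115 + 9 \left(- \frac{1}{75}\right)} + 58110\right) + 350162 = \left(70 \sqrt{-115 - \frac{3}{25}} + 58110\right) + 350162 = \left(70 \sqrt{- \frac{2878}{25}} + 58110\right) + 350162 = \left(70 \frac{i \sqrt{2878}}{5} + 58110\right) + 350162 = \left(14 i \sqrt{2878} + 58110\right) + 350162 = \left(58110 + 14 i \sqrt{2878}\right) + 350162 = 408272 + 14 i \sqrt{2878}$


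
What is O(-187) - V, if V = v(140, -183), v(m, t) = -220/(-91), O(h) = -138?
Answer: -12778/91 ≈ -140.42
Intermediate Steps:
v(m, t) = 220/91 (v(m, t) = -220*(-1/91) = 220/91)
V = 220/91 ≈ 2.4176
O(-187) - V = -138 - 1*220/91 = -138 - 220/91 = -12778/91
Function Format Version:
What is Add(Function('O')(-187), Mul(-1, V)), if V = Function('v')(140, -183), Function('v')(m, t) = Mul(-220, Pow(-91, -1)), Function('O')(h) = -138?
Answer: Rational(-12778, 91) ≈ -140.42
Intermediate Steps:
Function('v')(m, t) = Rational(220, 91) (Function('v')(m, t) = Mul(-220, Rational(-1, 91)) = Rational(220, 91))
V = Rational(220, 91) ≈ 2.4176
Add(Function('O')(-187), Mul(-1, V)) = Add(-138, Mul(-1, Rational(220, 91))) = Add(-138, Rational(-220, 91)) = Rational(-12778, 91)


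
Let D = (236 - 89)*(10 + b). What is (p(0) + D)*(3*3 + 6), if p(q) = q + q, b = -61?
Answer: -112455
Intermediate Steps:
p(q) = 2*q
D = -7497 (D = (236 - 89)*(10 - 61) = 147*(-51) = -7497)
(p(0) + D)*(3*3 + 6) = (2*0 - 7497)*(3*3 + 6) = (0 - 7497)*(9 + 6) = -7497*15 = -112455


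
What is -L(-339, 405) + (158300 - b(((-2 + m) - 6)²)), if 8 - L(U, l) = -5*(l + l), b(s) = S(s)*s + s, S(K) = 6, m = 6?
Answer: 154214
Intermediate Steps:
b(s) = 7*s (b(s) = 6*s + s = 7*s)
L(U, l) = 8 + 10*l (L(U, l) = 8 - (-5)*(l + l) = 8 - (-5)*2*l = 8 - (-10)*l = 8 + 10*l)
-L(-339, 405) + (158300 - b(((-2 + m) - 6)²)) = -(8 + 10*405) + (158300 - 7*((-2 + 6) - 6)²) = -(8 + 4050) + (158300 - 7*(4 - 6)²) = -1*4058 + (158300 - 7*(-2)²) = -4058 + (158300 - 7*4) = -4058 + (158300 - 1*28) = -4058 + (158300 - 28) = -4058 + 158272 = 154214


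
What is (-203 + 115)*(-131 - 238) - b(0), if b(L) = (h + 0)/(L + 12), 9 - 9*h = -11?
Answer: 876739/27 ≈ 32472.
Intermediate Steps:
h = 20/9 (h = 1 - ⅑*(-11) = 1 + 11/9 = 20/9 ≈ 2.2222)
b(L) = 20/(9*(12 + L)) (b(L) = (20/9 + 0)/(L + 12) = 20/(9*(12 + L)))
(-203 + 115)*(-131 - 238) - b(0) = (-203 + 115)*(-131 - 238) - 20/(9*(12 + 0)) = -88*(-369) - 20/(9*12) = 32472 - 20/(9*12) = 32472 - 1*5/27 = 32472 - 5/27 = 876739/27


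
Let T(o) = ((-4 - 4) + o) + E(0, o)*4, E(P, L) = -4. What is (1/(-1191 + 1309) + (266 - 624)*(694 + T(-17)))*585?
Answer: -16137418635/118 ≈ -1.3676e+8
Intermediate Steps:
T(o) = -24 + o (T(o) = ((-4 - 4) + o) - 4*4 = (-8 + o) - 16 = -24 + o)
(1/(-1191 + 1309) + (266 - 624)*(694 + T(-17)))*585 = (1/(-1191 + 1309) + (266 - 624)*(694 + (-24 - 17)))*585 = (1/118 - 358*(694 - 41))*585 = (1/118 - 358*653)*585 = (1/118 - 233774)*585 = -27585331/118*585 = -16137418635/118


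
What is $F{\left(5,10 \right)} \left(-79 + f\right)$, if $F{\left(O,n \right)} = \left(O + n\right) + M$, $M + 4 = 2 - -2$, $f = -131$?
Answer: $-3150$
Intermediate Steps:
$M = 0$ ($M = -4 + \left(2 - -2\right) = -4 + \left(2 + 2\right) = -4 + 4 = 0$)
$F{\left(O,n \right)} = O + n$ ($F{\left(O,n \right)} = \left(O + n\right) + 0 = O + n$)
$F{\left(5,10 \right)} \left(-79 + f\right) = \left(5 + 10\right) \left(-79 - 131\right) = 15 \left(-210\right) = -3150$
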